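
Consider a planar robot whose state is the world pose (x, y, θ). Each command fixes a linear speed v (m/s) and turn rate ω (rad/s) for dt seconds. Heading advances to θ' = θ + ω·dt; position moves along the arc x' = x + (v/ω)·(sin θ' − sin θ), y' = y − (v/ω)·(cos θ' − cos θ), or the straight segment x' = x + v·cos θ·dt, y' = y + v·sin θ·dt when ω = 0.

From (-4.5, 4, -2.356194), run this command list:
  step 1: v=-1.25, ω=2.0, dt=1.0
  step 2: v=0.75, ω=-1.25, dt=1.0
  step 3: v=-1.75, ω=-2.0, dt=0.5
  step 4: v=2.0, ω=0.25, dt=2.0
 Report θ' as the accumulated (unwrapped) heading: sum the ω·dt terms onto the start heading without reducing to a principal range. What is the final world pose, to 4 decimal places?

(-6.7046, 2.3667, -2.1062)

step 1: θ'=-0.3562 (R=-0.6250) → pose (-4.7240, 5.0277, -0.3562)
step 2: θ'=-1.6062 (R=-0.6000) → pose (-4.3336, 4.4441, -1.6062)
step 3: θ'=-2.6062 (R=0.8750) → pose (-3.9056, 5.1657, -2.6062)
step 4: θ'=-2.1062 (R=8.0000) → pose (-6.7046, 2.3667, -2.1062)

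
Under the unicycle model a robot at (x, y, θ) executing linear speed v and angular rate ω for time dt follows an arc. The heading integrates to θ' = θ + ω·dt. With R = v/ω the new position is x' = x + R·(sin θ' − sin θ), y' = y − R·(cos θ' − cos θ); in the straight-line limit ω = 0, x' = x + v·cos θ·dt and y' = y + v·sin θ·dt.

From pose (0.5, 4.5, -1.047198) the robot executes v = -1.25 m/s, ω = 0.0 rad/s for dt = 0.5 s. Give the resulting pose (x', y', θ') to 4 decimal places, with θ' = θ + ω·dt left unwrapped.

θ' = -1.0472 + 0.0·0.5 = -1.0472
ω = 0 → straight: x' = 0.5 + -1.25·cos(-1.0472)·0.5 = 0.1875
y' = 4.5 + -1.25·sin(-1.0472)·0.5 = 5.0413

(0.1875, 5.0413, -1.0472)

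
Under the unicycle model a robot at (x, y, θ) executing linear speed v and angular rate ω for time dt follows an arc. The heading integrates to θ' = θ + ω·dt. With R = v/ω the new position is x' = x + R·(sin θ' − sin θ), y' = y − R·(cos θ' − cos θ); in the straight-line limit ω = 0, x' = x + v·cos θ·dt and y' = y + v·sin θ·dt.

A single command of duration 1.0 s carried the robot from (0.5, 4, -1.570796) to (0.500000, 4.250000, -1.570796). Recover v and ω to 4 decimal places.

Δθ = -1.570796 − -1.570796 = 0.000000
ω = Δθ/dt = 0.000000/1.0 = 0.0000
ω = 0 → v = (Δx·cos θ + Δy·sin θ)/dt = -0.2500

v = -0.2500, ω = 0.0000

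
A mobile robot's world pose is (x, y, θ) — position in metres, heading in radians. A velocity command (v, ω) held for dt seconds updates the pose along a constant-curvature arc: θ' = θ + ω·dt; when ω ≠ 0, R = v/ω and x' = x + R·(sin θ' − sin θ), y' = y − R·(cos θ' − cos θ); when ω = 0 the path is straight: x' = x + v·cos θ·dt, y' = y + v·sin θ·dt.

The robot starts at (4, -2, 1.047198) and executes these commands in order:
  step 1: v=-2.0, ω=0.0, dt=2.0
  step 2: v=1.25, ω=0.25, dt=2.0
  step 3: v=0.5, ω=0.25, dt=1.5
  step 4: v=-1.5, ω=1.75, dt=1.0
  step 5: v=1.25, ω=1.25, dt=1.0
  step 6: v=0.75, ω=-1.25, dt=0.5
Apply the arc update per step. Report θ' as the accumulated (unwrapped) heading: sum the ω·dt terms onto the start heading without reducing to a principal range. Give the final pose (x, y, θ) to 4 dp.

(3.2755, -4.2285, 4.2972)

step 1: θ'=1.0472 (straight) → pose (2.0000, -5.4641, 1.0472)
step 2: θ'=1.5472 (R=5.0000) → pose (2.6685, -3.0821, 1.5472)
step 3: θ'=1.9222 (R=2.0000) → pose (2.5468, -2.3465, 1.9222)
step 4: θ'=3.6722 (R=-0.8571) → pose (3.7853, -2.7907, 3.6722)
step 5: θ'=4.9222 (R=1.0000) → pose (3.3133, -3.8615, 4.9222)
step 6: θ'=4.2972 (R=-0.6000) → pose (3.2755, -4.2285, 4.2972)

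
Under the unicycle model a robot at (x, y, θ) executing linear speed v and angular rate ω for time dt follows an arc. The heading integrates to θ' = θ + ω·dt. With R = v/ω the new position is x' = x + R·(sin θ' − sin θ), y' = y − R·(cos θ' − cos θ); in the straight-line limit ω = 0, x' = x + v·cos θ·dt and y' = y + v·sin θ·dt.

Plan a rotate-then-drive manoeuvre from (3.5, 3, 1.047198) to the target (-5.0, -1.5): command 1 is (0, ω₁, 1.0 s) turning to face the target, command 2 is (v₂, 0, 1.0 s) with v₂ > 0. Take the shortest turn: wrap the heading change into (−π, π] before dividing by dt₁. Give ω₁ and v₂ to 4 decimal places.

ω₁ = 2.5813, v₂ = 9.6177

heading to target = atan2(-1.5−3, -5−3.5) = -2.6547
Δθ = wrap(-2.6547 − 1.0472) = 2.5813; ω₁ = Δθ/dt₁ = 2.5813
distance = √((-5−3.5)² + (-1.5−3)²) = 9.6177; v₂ = distance/dt₂ = 9.6177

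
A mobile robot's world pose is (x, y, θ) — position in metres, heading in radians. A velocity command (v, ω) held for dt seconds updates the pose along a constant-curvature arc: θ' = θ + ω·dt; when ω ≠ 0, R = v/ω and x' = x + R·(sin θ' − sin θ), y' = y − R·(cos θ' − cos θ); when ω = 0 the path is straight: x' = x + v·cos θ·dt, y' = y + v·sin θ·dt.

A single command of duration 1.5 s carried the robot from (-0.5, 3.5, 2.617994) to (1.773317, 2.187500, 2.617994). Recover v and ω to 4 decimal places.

Δθ = 2.617994 − 2.617994 = 0.000000
ω = Δθ/dt = 0.000000/1.5 = 0.0000
ω = 0 → v = (Δx·cos θ + Δy·sin θ)/dt = -1.7500

v = -1.7500, ω = 0.0000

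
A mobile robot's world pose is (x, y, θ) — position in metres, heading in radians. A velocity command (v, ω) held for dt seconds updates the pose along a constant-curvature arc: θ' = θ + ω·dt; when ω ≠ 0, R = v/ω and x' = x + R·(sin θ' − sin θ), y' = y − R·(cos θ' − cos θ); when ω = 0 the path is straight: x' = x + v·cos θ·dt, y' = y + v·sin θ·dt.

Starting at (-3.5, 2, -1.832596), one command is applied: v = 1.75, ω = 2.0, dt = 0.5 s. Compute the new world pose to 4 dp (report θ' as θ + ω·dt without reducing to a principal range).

θ' = -1.8326 + 2.0·0.5 = -0.8326
R = v/ω = 1.75/2.0 = 0.8750
x' = -3.5 + 0.8750·(sin -0.8326 − sin -1.8326) = -3.3020
y' = 2 − 0.8750·(cos -0.8326 − cos -1.8326) = 1.1847

(-3.3020, 1.1847, -0.8326)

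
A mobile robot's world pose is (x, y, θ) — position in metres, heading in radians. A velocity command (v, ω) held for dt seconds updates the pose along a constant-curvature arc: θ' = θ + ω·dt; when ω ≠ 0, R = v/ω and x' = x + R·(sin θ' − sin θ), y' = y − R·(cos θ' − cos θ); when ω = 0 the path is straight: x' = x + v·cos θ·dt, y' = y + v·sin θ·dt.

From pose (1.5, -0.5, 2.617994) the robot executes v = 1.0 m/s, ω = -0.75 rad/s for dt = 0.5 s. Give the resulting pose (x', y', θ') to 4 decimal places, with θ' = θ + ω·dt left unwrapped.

(1.1234, -0.1756, 2.2430)

θ' = 2.6180 + -0.75·0.5 = 2.2430
R = v/ω = 1.0/-0.75 = -1.3333
x' = 1.5 + -1.3333·(sin 2.2430 − sin 2.6180) = 1.1234
y' = -0.5 − -1.3333·(cos 2.2430 − cos 2.6180) = -0.1756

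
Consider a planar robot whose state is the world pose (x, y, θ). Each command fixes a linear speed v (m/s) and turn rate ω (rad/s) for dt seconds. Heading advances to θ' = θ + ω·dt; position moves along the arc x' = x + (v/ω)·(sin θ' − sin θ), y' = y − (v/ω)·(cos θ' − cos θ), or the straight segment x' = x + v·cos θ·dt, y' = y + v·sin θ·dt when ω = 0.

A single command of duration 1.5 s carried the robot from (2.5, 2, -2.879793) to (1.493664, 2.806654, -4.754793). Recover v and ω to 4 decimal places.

v = 1.0000, ω = -1.2500

Δθ = -4.754793 − -2.879793 = -1.875000
ω = Δθ/dt = -1.875000/1.5 = -1.2500
R = Δx/(sin θ' − sin θ) = -0.8000
v = R·ω = -0.8000·-1.2500 = 1.0000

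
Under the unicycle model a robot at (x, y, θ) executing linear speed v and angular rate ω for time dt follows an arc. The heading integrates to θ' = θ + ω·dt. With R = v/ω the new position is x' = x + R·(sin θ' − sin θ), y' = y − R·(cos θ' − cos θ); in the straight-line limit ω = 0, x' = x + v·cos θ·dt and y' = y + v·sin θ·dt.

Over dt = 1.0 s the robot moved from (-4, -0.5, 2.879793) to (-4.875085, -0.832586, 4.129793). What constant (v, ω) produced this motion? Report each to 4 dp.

v = 1.0000, ω = 1.2500

Δθ = 4.129793 − 2.879793 = 1.250000
ω = Δθ/dt = 1.250000/1.0 = 1.2500
R = Δx/(sin θ' − sin θ) = 0.8000
v = R·ω = 0.8000·1.2500 = 1.0000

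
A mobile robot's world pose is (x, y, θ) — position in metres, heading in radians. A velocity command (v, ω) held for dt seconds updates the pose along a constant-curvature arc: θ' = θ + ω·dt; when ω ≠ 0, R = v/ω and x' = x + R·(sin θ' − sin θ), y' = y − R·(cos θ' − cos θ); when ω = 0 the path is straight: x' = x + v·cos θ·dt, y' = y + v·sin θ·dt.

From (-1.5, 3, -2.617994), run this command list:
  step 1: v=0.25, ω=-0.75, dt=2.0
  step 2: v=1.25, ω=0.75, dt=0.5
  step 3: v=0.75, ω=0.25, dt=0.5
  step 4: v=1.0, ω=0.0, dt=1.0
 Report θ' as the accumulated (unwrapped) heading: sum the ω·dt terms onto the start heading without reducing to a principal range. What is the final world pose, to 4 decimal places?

(-3.5909, 4.1938, -3.6180)

step 1: θ'=-4.1180 (R=-0.3333) → pose (-1.9428, 3.1020, -4.1180)
step 2: θ'=-3.7430 (R=1.6667) → pose (-2.3806, 3.5429, -3.7430)
step 3: θ'=-3.6180 (R=3.0000) → pose (-2.7023, 3.7352, -3.6180)
step 4: θ'=-3.6180 (straight) → pose (-3.5909, 4.1938, -3.6180)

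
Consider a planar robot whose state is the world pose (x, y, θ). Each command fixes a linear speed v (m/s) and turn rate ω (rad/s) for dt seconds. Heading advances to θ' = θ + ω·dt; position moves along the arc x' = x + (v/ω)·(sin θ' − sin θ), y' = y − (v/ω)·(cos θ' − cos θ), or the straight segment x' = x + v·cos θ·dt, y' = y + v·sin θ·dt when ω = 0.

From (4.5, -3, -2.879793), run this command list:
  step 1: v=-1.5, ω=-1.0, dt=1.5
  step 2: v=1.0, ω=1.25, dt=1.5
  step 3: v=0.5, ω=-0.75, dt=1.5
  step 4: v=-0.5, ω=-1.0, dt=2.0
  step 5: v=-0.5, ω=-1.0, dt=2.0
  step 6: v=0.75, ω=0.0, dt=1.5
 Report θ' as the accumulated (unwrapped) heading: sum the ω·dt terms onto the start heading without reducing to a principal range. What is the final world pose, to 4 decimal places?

step 1: θ'=-4.3798 (R=1.5000) → pose (6.3060, -3.9591, -4.3798)
step 2: θ'=-2.5048 (R=0.8000) → pose (5.0742, -3.5771, -2.5048)
step 3: θ'=-3.6298 (R=-0.6667) → pose (4.3651, -3.6299, -3.6298)
step 4: θ'=-5.6298 (R=0.5000) → pose (4.4345, -4.4685, -5.6298)
step 5: θ'=-7.6298 (R=0.5000) → pose (3.6431, -4.1827, -7.6298)
step 6: θ'=-7.6298 (straight) → pose (3.8932, -5.2795, -7.6298)

(3.8932, -5.2795, -7.6298)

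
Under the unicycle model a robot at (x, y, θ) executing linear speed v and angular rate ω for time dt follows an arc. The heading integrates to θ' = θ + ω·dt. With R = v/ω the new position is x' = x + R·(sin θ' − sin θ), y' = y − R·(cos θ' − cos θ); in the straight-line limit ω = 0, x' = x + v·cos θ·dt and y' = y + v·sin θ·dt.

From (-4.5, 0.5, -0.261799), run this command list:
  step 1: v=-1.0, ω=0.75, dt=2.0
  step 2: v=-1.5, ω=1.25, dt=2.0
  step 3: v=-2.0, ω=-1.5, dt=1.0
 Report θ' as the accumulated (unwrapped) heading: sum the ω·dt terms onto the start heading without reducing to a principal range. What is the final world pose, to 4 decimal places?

(-2.5005, -2.0148, 2.2382)

step 1: θ'=1.2382 (R=-1.3333) → pose (-6.1054, -0.3526, 1.2382)
step 2: θ'=3.7382 (R=-1.2000) → pose (-4.2969, -1.7371, 3.7382)
step 3: θ'=2.2382 (R=1.3333) → pose (-2.5005, -2.0148, 2.2382)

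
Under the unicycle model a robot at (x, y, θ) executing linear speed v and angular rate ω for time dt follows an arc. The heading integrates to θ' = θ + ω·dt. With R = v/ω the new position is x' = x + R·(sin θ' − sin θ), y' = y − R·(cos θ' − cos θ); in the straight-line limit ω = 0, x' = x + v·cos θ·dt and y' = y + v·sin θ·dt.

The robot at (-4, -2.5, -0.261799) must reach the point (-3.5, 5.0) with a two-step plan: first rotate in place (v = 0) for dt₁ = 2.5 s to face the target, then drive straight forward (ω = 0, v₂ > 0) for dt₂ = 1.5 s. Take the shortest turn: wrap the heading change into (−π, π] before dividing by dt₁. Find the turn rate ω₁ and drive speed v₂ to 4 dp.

ω₁ = 0.7064, v₂ = 5.0111

heading to target = atan2(5−-2.5, -3.5−-4) = 1.5042
Δθ = wrap(1.5042 − -0.2618) = 1.7660; ω₁ = Δθ/dt₁ = 0.7064
distance = √((-3.5−-4)² + (5−-2.5)²) = 7.5166; v₂ = distance/dt₂ = 5.0111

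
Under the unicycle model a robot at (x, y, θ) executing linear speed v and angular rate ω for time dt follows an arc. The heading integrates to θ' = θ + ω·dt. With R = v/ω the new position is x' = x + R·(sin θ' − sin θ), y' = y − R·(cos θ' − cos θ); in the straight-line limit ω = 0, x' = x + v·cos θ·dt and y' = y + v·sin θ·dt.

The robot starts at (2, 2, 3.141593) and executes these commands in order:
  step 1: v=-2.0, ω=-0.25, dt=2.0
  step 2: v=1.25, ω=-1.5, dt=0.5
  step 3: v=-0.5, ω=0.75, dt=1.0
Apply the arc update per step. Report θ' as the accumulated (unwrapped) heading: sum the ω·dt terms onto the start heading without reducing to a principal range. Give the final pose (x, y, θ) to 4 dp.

step 1: θ'=2.6416 (R=8.0000) → pose (5.8354, 1.0207, 2.6416)
step 2: θ'=1.8916 (R=-0.8333) → pose (5.4441, 1.4892, 1.8916)
step 3: θ'=2.6416 (R=-0.6667) → pose (5.7571, 1.1144, 2.6416)

(5.7571, 1.1144, 2.6416)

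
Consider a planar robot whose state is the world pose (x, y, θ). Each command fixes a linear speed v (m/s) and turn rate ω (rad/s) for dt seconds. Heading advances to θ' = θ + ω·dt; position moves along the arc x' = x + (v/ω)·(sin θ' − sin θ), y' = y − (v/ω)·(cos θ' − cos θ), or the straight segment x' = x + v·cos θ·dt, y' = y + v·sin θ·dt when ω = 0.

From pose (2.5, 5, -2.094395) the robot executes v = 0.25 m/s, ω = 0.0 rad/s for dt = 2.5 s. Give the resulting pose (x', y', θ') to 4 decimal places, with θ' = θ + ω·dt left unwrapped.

(2.1875, 4.4587, -2.0944)

θ' = -2.0944 + 0.0·2.5 = -2.0944
ω = 0 → straight: x' = 2.5 + 0.25·cos(-2.0944)·2.5 = 2.1875
y' = 5 + 0.25·sin(-2.0944)·2.5 = 4.4587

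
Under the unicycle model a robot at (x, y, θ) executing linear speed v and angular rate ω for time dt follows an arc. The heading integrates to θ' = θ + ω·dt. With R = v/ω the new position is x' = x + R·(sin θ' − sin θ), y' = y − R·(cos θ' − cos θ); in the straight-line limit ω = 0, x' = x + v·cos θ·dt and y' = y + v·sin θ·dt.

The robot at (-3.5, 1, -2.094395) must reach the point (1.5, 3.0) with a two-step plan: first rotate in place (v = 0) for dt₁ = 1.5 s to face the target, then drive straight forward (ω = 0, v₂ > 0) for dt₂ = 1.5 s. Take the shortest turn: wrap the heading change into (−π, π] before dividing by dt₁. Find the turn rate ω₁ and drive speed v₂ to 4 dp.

ω₁ = 1.6499, v₂ = 3.5901

heading to target = atan2(3−1, 1.5−-3.5) = 0.3805
Δθ = wrap(0.3805 − -2.0944) = 2.4749; ω₁ = Δθ/dt₁ = 1.6499
distance = √((1.5−-3.5)² + (3−1)²) = 5.3852; v₂ = distance/dt₂ = 3.5901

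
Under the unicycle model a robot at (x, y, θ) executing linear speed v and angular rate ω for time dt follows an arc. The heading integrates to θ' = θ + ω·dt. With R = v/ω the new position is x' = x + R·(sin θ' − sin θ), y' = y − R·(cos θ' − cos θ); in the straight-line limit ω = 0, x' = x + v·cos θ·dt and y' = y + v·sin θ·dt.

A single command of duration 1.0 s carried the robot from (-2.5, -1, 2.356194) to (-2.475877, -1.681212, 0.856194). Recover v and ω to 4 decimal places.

Δθ = 0.856194 − 2.356194 = -1.500000
ω = Δθ/dt = -1.500000/1.0 = -1.5000
R = −Δy/(cos θ' − cos θ) = 0.5000
v = R·ω = 0.5000·-1.5000 = -0.7500

v = -0.7500, ω = -1.5000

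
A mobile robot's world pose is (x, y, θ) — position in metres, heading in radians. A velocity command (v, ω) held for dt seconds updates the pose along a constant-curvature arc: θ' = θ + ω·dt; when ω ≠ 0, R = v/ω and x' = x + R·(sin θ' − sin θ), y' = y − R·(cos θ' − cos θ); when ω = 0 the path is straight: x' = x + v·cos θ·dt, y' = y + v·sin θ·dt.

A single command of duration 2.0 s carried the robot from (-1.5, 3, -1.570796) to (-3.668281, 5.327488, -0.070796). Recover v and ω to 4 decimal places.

v = -1.7500, ω = 0.7500

Δθ = -0.070796 − -1.570796 = 1.500000
ω = Δθ/dt = 1.500000/2.0 = 0.7500
R = −Δy/(cos θ' − cos θ) = -2.3333
v = R·ω = -2.3333·0.7500 = -1.7500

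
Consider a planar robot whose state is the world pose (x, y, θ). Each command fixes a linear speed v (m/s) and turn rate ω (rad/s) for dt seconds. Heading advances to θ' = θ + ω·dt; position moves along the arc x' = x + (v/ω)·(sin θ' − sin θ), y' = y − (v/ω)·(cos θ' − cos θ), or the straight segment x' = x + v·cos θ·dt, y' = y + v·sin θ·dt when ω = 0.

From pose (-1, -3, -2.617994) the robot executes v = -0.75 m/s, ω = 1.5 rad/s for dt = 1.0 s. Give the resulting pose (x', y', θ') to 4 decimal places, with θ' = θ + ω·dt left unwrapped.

θ' = -2.6180 + 1.5·1.0 = -1.1180
R = v/ω = -0.75/1.5 = -0.5000
x' = -1 + -0.5000·(sin -1.1180 − sin -2.6180) = -0.8004
y' = -3 − -0.5000·(cos -1.1180 − cos -2.6180) = -2.3482

(-0.8004, -2.3482, -1.1180)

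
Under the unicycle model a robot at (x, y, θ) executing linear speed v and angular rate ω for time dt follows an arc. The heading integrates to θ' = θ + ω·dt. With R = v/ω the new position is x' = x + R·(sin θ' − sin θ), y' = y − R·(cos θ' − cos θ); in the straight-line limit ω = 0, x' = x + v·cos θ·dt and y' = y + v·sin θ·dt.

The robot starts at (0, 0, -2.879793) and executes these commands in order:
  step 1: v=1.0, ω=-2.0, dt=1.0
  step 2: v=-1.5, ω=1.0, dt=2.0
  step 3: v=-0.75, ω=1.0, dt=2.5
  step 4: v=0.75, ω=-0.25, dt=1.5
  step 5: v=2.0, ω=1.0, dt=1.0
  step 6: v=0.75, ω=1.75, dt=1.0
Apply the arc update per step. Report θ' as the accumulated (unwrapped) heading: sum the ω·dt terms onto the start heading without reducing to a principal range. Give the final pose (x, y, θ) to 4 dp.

(4.4143, -0.2036, 1.9952)

step 1: θ'=-4.8798 (R=-0.5000) → pose (-0.6224, 0.5663, -4.8798)
step 2: θ'=-2.8798 (R=-1.5000) → pose (1.2448, -1.1325, -2.8798)
step 3: θ'=-0.3798 (R=-0.7500) → pose (1.3288, 0.2885, -0.3798)
step 4: θ'=-0.7548 (R=-3.0000) → pose (2.2720, -0.3125, -0.7548)
step 5: θ'=0.2452 (R=2.0000) → pose (4.1278, -0.7959, 0.2452)
step 6: θ'=1.9952 (R=0.4286) → pose (4.4143, -0.2036, 1.9952)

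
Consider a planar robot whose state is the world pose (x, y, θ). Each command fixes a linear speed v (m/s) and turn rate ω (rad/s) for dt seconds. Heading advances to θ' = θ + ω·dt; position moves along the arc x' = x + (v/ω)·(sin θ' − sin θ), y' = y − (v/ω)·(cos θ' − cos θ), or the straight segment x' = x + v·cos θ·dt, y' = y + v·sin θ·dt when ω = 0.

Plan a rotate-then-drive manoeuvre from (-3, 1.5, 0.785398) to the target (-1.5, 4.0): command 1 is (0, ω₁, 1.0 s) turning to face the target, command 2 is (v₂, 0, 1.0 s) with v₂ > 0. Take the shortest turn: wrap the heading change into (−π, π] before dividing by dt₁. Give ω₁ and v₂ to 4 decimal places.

heading to target = atan2(4−1.5, -1.5−-3) = 1.0304
Δθ = wrap(1.0304 − 0.7854) = 0.2450; ω₁ = Δθ/dt₁ = 0.2450
distance = √((-1.5−-3)² + (4−1.5)²) = 2.9155; v₂ = distance/dt₂ = 2.9155

ω₁ = 0.2450, v₂ = 2.9155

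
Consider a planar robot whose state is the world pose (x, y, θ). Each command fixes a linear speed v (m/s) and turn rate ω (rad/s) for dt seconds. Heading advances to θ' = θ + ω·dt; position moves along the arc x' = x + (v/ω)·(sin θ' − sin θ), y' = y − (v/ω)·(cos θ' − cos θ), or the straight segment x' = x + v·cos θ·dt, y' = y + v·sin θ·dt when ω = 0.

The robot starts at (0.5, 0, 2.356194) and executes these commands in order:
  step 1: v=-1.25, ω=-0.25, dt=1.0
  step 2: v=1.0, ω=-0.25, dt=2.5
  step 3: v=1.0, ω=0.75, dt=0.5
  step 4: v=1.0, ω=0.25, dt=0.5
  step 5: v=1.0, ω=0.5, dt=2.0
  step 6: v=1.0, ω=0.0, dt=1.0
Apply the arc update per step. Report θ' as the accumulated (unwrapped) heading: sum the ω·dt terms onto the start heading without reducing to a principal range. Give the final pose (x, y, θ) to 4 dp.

(-1.9995, 3.7146, 2.9812)

step 1: θ'=2.1062 (R=5.0000) → pose (1.2648, -0.9846, 2.1062)
step 2: θ'=1.4812 (R=-4.0000) → pose (0.7211, 1.4140, 1.4812)
step 3: θ'=1.8562 (R=1.3333) → pose (0.6725, 1.9087, 1.8562)
step 4: θ'=1.9812 (R=4.0000) → pose (0.5022, 2.3785, 1.9812)
step 5: θ'=2.9812 (R=2.0000) → pose (-1.0123, 3.5549, 2.9812)
step 6: θ'=2.9812 (straight) → pose (-1.9995, 3.7146, 2.9812)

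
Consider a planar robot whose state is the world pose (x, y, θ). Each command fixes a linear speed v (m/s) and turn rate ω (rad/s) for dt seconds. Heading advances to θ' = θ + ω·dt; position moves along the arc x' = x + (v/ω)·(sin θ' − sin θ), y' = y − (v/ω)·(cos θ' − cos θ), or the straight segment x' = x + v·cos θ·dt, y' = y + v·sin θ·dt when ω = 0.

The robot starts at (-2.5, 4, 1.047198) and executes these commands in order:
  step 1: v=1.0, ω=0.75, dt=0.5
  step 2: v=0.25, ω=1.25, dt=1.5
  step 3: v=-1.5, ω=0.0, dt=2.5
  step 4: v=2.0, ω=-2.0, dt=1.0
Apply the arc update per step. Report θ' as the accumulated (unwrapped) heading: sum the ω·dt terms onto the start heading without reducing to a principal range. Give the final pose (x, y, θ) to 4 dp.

step 1: θ'=1.4222 (R=1.3333) → pose (-2.3361, 4.4693, 1.4222)
step 2: θ'=3.2972 (R=0.2000) → pose (-2.5649, 4.6965, 3.2972)
step 3: θ'=3.2972 (straight) → pose (1.1398, 5.2776, 3.2972)
step 4: θ'=1.2972 (R=-1.0000) → pose (0.0221, 6.5357, 1.2972)

(0.0221, 6.5357, 1.2972)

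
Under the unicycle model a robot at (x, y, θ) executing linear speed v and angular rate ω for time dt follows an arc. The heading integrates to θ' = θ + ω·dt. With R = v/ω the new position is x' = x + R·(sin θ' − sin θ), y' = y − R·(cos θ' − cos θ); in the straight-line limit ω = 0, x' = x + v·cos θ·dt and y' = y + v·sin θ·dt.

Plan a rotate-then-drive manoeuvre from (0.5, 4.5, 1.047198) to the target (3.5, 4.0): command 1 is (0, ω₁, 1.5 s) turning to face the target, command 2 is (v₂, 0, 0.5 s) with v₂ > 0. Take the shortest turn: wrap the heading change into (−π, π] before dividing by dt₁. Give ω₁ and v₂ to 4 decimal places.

ω₁ = -0.8082, v₂ = 6.0828

heading to target = atan2(4−4.5, 3.5−0.5) = -0.1651
Δθ = wrap(-0.1651 − 1.0472) = -1.2123; ω₁ = Δθ/dt₁ = -0.8082
distance = √((3.5−0.5)² + (4−4.5)²) = 3.0414; v₂ = distance/dt₂ = 6.0828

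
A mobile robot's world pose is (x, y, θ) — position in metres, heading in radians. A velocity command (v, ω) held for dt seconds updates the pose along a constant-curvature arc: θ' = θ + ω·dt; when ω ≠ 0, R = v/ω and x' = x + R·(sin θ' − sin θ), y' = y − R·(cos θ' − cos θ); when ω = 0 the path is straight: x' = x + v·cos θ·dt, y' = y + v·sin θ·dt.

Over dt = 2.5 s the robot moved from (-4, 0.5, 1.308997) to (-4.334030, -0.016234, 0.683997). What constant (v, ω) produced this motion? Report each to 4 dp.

Δθ = 0.683997 − 1.308997 = -0.625000
ω = Δθ/dt = -0.625000/2.5 = -0.2500
R = −Δy/(cos θ' − cos θ) = 1.0000
v = R·ω = 1.0000·-0.2500 = -0.2500

v = -0.2500, ω = -0.2500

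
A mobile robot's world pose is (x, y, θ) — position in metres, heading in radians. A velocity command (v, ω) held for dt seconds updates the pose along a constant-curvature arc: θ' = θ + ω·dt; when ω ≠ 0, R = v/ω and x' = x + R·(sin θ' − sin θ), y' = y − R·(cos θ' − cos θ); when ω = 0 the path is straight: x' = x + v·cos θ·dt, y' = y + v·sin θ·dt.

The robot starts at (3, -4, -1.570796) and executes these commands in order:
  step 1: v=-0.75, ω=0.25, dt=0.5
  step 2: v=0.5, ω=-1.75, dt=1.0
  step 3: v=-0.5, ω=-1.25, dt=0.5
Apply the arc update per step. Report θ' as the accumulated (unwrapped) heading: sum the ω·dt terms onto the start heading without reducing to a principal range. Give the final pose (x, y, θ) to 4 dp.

(2.9072, -4.0351, -3.8208)

step 1: θ'=-1.4458 (R=-3.0000) → pose (2.9766, -3.6260, -1.4458)
step 2: θ'=-3.1958 (R=-0.2857) → pose (2.6776, -3.9469, -3.1958)
step 3: θ'=-3.8208 (R=0.4000) → pose (2.9072, -4.0351, -3.8208)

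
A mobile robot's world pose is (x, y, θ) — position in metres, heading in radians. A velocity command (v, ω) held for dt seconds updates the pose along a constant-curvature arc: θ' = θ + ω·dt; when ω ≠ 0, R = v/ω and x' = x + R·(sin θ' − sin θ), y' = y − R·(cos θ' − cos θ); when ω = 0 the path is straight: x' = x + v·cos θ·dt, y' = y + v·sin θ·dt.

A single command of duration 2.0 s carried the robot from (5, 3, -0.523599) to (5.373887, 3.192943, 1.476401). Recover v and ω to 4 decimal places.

v = 0.2500, ω = 1.0000

Δθ = 1.476401 − -0.523599 = 2.000000
ω = Δθ/dt = 2.000000/2.0 = 1.0000
R = Δx/(sin θ' − sin θ) = 0.2500
v = R·ω = 0.2500·1.0000 = 0.2500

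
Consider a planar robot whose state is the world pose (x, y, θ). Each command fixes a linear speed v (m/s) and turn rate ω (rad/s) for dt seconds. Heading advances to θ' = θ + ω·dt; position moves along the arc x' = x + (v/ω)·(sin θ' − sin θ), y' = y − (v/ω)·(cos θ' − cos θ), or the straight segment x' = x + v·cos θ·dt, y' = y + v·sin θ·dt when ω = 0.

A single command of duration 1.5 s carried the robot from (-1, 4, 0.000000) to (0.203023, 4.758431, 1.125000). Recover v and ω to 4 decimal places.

v = 1.0000, ω = 0.7500

Δθ = 1.125000 − 0.000000 = 1.125000
ω = Δθ/dt = 1.125000/1.5 = 0.7500
R = Δx/(sin θ' − sin θ) = 1.3333
v = R·ω = 1.3333·0.7500 = 1.0000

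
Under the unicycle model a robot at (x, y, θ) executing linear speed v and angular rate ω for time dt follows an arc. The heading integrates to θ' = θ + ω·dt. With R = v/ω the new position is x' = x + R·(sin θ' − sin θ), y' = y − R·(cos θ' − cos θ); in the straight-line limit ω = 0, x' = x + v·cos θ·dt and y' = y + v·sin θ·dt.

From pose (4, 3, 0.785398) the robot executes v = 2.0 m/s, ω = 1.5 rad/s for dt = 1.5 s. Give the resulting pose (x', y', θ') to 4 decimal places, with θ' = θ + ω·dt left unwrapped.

(3.1985, 5.2686, 3.0354)

θ' = 0.7854 + 1.5·1.5 = 3.0354
R = v/ω = 2.0/1.5 = 1.3333
x' = 4 + 1.3333·(sin 3.0354 − sin 0.7854) = 3.1985
y' = 3 − 1.3333·(cos 3.0354 − cos 0.7854) = 5.2686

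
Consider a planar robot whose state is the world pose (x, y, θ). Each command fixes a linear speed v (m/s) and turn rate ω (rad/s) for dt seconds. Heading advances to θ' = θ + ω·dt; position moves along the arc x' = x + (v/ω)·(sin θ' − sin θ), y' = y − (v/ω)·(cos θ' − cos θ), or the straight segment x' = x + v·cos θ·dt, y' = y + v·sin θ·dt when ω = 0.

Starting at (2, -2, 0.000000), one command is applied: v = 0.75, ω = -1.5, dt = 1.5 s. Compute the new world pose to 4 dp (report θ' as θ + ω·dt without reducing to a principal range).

(2.3890, -2.8141, -2.2500)

θ' = 0.0000 + -1.5·1.5 = -2.2500
R = v/ω = 0.75/-1.5 = -0.5000
x' = 2 + -0.5000·(sin -2.2500 − sin 0.0000) = 2.3890
y' = -2 − -0.5000·(cos -2.2500 − cos 0.0000) = -2.8141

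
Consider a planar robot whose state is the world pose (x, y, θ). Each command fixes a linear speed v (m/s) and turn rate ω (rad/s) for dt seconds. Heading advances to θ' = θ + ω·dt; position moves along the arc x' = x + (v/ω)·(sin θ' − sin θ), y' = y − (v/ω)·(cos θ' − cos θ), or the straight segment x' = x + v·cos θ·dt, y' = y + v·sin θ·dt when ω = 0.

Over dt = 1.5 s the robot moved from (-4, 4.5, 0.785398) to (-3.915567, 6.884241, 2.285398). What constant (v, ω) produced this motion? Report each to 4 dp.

v = 1.7500, ω = 1.0000

Δθ = 2.285398 − 0.785398 = 1.500000
ω = Δθ/dt = 1.500000/1.5 = 1.0000
R = −Δy/(cos θ' − cos θ) = 1.7500
v = R·ω = 1.7500·1.0000 = 1.7500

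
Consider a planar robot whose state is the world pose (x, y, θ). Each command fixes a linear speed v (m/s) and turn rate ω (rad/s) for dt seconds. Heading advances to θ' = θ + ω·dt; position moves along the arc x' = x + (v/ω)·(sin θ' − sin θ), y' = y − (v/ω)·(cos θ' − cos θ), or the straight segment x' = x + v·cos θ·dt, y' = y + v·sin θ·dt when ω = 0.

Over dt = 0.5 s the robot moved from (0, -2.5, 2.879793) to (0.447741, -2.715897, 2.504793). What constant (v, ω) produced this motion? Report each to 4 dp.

v = -1.0000, ω = -0.7500

Δθ = 2.504793 − 2.879793 = -0.375000
ω = Δθ/dt = -0.375000/0.5 = -0.7500
R = Δx/(sin θ' − sin θ) = 1.3333
v = R·ω = 1.3333·-0.7500 = -1.0000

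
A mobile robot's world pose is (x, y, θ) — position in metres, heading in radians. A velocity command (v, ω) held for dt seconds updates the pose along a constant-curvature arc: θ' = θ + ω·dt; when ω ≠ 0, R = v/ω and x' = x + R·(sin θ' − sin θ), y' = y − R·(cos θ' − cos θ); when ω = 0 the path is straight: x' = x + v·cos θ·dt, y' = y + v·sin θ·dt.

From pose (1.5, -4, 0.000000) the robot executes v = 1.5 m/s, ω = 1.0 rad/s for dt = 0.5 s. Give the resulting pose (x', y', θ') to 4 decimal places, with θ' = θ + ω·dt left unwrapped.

(2.2191, -3.8164, 0.5000)

θ' = 0.0000 + 1.0·0.5 = 0.5000
R = v/ω = 1.5/1.0 = 1.5000
x' = 1.5 + 1.5000·(sin 0.5000 − sin 0.0000) = 2.2191
y' = -4 − 1.5000·(cos 0.5000 − cos 0.0000) = -3.8164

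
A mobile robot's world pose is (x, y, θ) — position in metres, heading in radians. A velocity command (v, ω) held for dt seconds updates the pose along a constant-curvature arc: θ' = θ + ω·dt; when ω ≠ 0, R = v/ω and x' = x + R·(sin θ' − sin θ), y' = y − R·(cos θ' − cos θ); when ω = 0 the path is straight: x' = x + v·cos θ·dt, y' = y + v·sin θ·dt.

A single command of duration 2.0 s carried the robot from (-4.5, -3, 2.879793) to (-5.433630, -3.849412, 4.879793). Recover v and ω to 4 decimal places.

v = 0.7500, ω = 1.0000

Δθ = 4.879793 − 2.879793 = 2.000000
ω = Δθ/dt = 2.000000/2.0 = 1.0000
R = Δx/(sin θ' − sin θ) = 0.7500
v = R·ω = 0.7500·1.0000 = 0.7500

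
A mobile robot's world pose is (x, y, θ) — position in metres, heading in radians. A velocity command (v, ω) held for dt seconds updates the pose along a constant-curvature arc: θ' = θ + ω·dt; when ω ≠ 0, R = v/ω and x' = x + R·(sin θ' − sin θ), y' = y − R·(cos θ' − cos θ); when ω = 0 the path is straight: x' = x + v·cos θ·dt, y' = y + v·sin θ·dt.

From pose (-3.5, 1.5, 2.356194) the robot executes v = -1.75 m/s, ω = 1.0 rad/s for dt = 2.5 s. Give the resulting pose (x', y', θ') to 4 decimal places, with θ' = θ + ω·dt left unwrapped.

θ' = 2.3562 + 1.0·2.5 = 4.8562
R = v/ω = -1.75/1.0 = -1.7500
x' = -3.5 + -1.7500·(sin 4.8562 − sin 2.3562) = -0.5306
y' = 1.5 − -1.7500·(cos 4.8562 − cos 2.3562) = 2.9882

(-0.5306, 2.9882, 4.8562)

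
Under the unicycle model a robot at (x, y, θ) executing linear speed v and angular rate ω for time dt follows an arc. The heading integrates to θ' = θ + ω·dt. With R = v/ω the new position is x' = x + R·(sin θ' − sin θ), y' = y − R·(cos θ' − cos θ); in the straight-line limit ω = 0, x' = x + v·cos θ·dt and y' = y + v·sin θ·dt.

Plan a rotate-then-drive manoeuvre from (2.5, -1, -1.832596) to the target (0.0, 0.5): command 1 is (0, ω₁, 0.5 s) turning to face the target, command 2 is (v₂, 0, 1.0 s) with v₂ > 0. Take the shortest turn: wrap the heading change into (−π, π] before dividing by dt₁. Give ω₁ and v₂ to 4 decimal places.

heading to target = atan2(0.5−-1, 0−2.5) = 2.6012
Δθ = wrap(2.6012 − -1.8326) = -1.8494; ω₁ = Δθ/dt₁ = -3.6988
distance = √((0−2.5)² + (0.5−-1)²) = 2.9155; v₂ = distance/dt₂ = 2.9155

ω₁ = -3.6988, v₂ = 2.9155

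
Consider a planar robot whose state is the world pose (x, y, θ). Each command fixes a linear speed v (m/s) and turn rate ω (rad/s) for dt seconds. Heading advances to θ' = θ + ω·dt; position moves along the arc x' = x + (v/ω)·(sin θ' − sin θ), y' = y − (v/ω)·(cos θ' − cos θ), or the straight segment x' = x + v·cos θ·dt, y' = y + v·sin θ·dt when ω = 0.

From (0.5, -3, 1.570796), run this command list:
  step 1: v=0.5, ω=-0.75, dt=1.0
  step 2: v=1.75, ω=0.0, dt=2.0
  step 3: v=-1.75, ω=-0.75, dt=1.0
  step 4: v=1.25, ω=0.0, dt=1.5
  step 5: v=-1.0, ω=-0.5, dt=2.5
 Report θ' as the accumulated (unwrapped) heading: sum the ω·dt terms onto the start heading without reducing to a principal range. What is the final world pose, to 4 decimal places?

step 1: θ'=0.8208 (R=-0.6667) → pose (0.6789, -2.5456, 0.8208)
step 2: θ'=0.8208 (straight) → pose (3.0646, 0.0153, 0.8208)
step 3: θ'=0.0708 (R=2.3333) → pose (1.5224, -0.7217, 0.0708)
step 4: θ'=0.0708 (straight) → pose (3.3927, -0.5890, 0.0708)
step 5: θ'=-1.1792 (R=2.0000) → pose (1.4026, 0.6426, -1.1792)

(1.4026, 0.6426, -1.1792)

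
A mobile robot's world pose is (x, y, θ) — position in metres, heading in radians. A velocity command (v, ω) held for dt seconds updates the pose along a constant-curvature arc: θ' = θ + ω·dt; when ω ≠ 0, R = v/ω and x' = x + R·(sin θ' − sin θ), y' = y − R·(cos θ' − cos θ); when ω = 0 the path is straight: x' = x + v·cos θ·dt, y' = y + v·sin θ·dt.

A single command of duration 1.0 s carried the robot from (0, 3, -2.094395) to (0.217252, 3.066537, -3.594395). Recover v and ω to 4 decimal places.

Δθ = -3.594395 − -2.094395 = -1.500000
ω = Δθ/dt = -1.500000/1.0 = -1.5000
R = Δx/(sin θ' − sin θ) = 0.1667
v = R·ω = 0.1667·-1.5000 = -0.2500

v = -0.2500, ω = -1.5000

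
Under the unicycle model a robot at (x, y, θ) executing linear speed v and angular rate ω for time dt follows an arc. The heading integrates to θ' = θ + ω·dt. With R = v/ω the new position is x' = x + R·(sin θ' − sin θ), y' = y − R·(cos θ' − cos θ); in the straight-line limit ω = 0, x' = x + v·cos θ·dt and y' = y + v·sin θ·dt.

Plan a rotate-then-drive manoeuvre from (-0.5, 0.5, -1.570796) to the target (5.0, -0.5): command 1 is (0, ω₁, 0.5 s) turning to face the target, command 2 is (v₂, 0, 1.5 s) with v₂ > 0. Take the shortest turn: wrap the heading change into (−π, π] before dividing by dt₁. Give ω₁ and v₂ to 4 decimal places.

heading to target = atan2(-0.5−0.5, 5−-0.5) = -0.1799
Δθ = wrap(-0.1799 − -1.5708) = 1.3909; ω₁ = Δθ/dt₁ = 2.7819
distance = √((5−-0.5)² + (-0.5−0.5)²) = 5.5902; v₂ = distance/dt₂ = 3.7268

ω₁ = 2.7819, v₂ = 3.7268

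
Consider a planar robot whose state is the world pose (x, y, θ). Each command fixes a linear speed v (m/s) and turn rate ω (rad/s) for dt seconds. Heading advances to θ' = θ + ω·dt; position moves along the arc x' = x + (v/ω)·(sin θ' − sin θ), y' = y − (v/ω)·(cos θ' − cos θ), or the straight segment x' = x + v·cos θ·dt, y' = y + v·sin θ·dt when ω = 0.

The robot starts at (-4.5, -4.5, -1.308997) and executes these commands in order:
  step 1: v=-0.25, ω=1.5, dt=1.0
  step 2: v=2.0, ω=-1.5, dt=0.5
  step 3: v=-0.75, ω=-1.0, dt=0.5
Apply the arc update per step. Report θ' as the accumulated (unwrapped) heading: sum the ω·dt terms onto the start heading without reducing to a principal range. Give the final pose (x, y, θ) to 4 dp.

step 1: θ'=0.1910 (R=-0.1667) → pose (-4.6926, -4.3795, 0.1910)
step 2: θ'=-0.5590 (R=-1.3333) → pose (-3.7324, -4.5582, -0.5590)
step 3: θ'=-1.0590 (R=0.7500) → pose (-3.9885, -4.2897, -1.0590)

(-3.9885, -4.2897, -1.0590)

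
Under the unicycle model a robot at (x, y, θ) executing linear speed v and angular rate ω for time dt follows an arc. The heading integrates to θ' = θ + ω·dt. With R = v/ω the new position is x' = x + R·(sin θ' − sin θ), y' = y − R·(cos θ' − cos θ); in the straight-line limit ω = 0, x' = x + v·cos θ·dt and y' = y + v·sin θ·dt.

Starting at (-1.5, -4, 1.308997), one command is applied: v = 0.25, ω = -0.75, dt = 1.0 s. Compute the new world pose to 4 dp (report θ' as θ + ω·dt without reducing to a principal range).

θ' = 1.3090 + -0.75·1.0 = 0.5590
R = v/ω = 0.25/-0.75 = -0.3333
x' = -1.5 + -0.3333·(sin 0.5590 − sin 1.3090) = -1.3548
y' = -4 − -0.3333·(cos 0.5590 − cos 1.3090) = -3.8037

(-1.3548, -3.8037, 0.5590)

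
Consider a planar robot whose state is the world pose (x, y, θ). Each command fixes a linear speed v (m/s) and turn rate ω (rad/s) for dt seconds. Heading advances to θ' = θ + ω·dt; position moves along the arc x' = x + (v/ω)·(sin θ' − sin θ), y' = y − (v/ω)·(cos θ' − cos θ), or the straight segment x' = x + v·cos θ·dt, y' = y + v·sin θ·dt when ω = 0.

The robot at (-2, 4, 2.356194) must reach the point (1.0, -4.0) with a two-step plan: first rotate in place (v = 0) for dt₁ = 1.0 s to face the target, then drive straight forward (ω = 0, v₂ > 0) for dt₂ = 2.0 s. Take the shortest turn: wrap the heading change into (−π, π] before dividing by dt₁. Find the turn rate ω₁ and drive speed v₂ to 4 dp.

heading to target = atan2(-4−4, 1−-2) = -1.2120
Δθ = wrap(-1.2120 − 2.3562) = 2.7150; ω₁ = Δθ/dt₁ = 2.7150
distance = √((1−-2)² + (-4−4)²) = 8.5440; v₂ = distance/dt₂ = 4.2720

ω₁ = 2.7150, v₂ = 4.2720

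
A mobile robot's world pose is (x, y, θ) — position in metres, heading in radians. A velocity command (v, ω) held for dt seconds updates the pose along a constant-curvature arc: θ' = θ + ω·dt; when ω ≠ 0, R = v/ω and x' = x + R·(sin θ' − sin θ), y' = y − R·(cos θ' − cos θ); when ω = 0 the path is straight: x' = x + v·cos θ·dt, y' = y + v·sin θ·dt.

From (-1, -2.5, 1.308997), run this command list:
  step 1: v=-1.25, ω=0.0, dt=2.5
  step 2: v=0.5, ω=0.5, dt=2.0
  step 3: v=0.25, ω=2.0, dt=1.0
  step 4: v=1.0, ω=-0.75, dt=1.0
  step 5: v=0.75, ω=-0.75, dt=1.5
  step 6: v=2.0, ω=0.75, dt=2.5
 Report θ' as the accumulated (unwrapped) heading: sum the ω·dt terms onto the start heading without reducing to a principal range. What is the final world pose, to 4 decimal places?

(-8.1697, -6.1427, 4.3090)

step 1: θ'=1.3090 (straight) → pose (-1.8088, -5.5185, 1.3090)
step 2: θ'=2.3090 (R=1.0000) → pose (-2.0351, -4.5867, 2.3090)
step 3: θ'=4.3090 (R=0.1250) → pose (-2.2425, -4.6218, 4.3090)
step 4: θ'=3.5590 (R=-1.3333) → pose (-2.9283, -5.3173, 3.5590)
step 5: θ'=2.4340 (R=-1.0000) → pose (-3.9837, -5.1630, 2.4340)
step 6: θ'=4.3090 (R=2.6667) → pose (-8.1697, -6.1427, 4.3090)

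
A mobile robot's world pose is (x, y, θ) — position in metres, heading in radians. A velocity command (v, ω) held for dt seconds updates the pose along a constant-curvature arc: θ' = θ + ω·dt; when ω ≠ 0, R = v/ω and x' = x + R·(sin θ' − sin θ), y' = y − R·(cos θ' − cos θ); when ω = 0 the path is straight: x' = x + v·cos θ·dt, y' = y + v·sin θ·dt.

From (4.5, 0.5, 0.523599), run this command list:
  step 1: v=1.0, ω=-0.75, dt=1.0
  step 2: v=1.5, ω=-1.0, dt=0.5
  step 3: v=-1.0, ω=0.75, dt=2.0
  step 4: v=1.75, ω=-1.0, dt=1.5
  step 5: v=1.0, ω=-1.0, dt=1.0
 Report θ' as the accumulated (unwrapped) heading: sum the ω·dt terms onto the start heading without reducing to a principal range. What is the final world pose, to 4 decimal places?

(7.0171, -0.5849, -1.7264)

step 1: θ'=-0.2264 (R=-1.3333) → pose (5.4660, 0.6446, -0.2264)
step 2: θ'=-0.7264 (R=-1.5000) → pose (6.1255, 0.3042, -0.7264)
step 3: θ'=0.7736 (R=-1.3333) → pose (4.3083, 0.2613, 0.7736)
step 4: θ'=-0.7264 (R=-1.7500) → pose (6.6934, 0.3176, -0.7264)
step 5: θ'=-1.7264 (R=-1.0000) → pose (7.0171, -0.5849, -1.7264)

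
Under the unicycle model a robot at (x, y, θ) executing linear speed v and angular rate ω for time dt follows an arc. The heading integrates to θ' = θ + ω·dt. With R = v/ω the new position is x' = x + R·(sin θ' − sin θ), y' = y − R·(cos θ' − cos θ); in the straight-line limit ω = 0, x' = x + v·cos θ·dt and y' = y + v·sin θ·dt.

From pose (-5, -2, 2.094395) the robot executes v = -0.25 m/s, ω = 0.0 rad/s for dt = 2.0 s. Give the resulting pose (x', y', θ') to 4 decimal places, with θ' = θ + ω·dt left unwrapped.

θ' = 2.0944 + 0.0·2.0 = 2.0944
ω = 0 → straight: x' = -5 + -0.25·cos(2.0944)·2.0 = -4.7500
y' = -2 + -0.25·sin(2.0944)·2.0 = -2.4330

(-4.7500, -2.4330, 2.0944)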